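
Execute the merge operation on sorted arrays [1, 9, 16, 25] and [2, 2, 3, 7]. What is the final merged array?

Merging process:

Compare 1 vs 2: take 1 from left. Merged: [1]
Compare 9 vs 2: take 2 from right. Merged: [1, 2]
Compare 9 vs 2: take 2 from right. Merged: [1, 2, 2]
Compare 9 vs 3: take 3 from right. Merged: [1, 2, 2, 3]
Compare 9 vs 7: take 7 from right. Merged: [1, 2, 2, 3, 7]
Append remaining from left: [9, 16, 25]. Merged: [1, 2, 2, 3, 7, 9, 16, 25]

Final merged array: [1, 2, 2, 3, 7, 9, 16, 25]
Total comparisons: 5

The merged array is [1, 2, 2, 3, 7, 9, 16, 25], requiring 5 comparisons. The merge step runs in O(n) time where n is the total number of elements.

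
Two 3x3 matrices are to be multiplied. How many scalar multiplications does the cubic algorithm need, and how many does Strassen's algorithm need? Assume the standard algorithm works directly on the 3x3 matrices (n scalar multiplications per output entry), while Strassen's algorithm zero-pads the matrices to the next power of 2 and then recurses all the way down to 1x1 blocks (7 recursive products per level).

Matrix multiplication for 3x3 matrices:

Strassen's algorithm requires power-of-2 dimensions. Pad 3x3 to 4x4 (next power of 2).

Standard algorithm: 3^3 = 27 multiplications
Strassen's algorithm: 7^(log2(4)) = 7^2 = 49 multiplications
Difference: 27 - 49 = -22 (Strassen uses MORE here due to padding overhead — for small or just-over-power-of-2 n, padding can outweigh the per-level savings)

Standard: 27 multiplications (3^3). Strassen: 49 multiplications (7^2, after padding to 4x4). Strassen reduces 8 recursive multiplications to 7 at each level.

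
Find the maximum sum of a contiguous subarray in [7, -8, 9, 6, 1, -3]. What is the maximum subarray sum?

Using Kadane's algorithm on [7, -8, 9, 6, 1, -3]:

Scanning through the array:
Position 1 (value -8): max_ending_here = -1, max_so_far = 7
Position 2 (value 9): max_ending_here = 9, max_so_far = 9
Position 3 (value 6): max_ending_here = 15, max_so_far = 15
Position 4 (value 1): max_ending_here = 16, max_so_far = 16
Position 5 (value -3): max_ending_here = 13, max_so_far = 16

Maximum subarray: [9, 6, 1]
Maximum sum: 16

The maximum subarray is [9, 6, 1] with sum 16. This subarray runs from index 2 to index 4.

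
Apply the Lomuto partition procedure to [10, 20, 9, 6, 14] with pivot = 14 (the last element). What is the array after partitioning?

Lomuto partition with pivot = 14:

Initial array: [10, 20, 9, 6, 14]

arr[0]=10 <= 14: swap with position 0, array becomes [10, 20, 9, 6, 14]
arr[1]=20 > 14: no swap
arr[2]=9 <= 14: swap with position 1, array becomes [10, 9, 20, 6, 14]
arr[3]=6 <= 14: swap with position 2, array becomes [10, 9, 6, 20, 14]

Place pivot at position 3: [10, 9, 6, 14, 20]
Pivot position: 3

After partitioning with pivot 14, the array becomes [10, 9, 6, 14, 20]. The pivot is placed at index 3. All elements to the left of the pivot are <= 14, and all elements to the right are > 14.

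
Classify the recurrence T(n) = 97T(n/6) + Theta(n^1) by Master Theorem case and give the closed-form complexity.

Master Theorem for T(n) = 97T(n/6) + O(n^1):

a = 97, b = 6, c = 1
log_b(a) = log_6(97) = 2.5532

Case 1: c = 1 < log_6(97) = 2.5532
T(n) = O(n^(log_6 97))

For T(n) = 97T(n/6) + O(n^1): log_6(97) = 2.5532. This is Case 1 of the Master Theorem (c < log_b(a), work dominated by leaves), giving O(n^(log_6 97)).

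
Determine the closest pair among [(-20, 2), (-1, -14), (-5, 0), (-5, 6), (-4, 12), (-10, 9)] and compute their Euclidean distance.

Computing all pairwise distances among 6 points:

d((-20, 2), (-1, -14)) = 24.8395
d((-20, 2), (-5, 0)) = 15.1327
d((-20, 2), (-5, 6)) = 15.5242
d((-20, 2), (-4, 12)) = 18.868
d((-20, 2), (-10, 9)) = 12.2066
d((-1, -14), (-5, 0)) = 14.5602
d((-1, -14), (-5, 6)) = 20.3961
d((-1, -14), (-4, 12)) = 26.1725
d((-1, -14), (-10, 9)) = 24.6982
d((-5, 0), (-5, 6)) = 6.0
d((-5, 0), (-4, 12)) = 12.0416
d((-5, 0), (-10, 9)) = 10.2956
d((-5, 6), (-4, 12)) = 6.0828
d((-5, 6), (-10, 9)) = 5.831 <-- minimum
d((-4, 12), (-10, 9)) = 6.7082

Closest pair: (-5, 6) and (-10, 9) with distance 5.831

The closest pair is (-5, 6) and (-10, 9) with Euclidean distance 5.831. For 6 points, brute-force pairwise comparison is shown above. For large n, the divide-and-conquer algorithm (sort by x, recurse on halves, check the dividing strip) achieves O(n log n).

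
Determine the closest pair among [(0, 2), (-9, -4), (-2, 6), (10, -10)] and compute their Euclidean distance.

Computing all pairwise distances among 4 points:

d((0, 2), (-9, -4)) = 10.8167
d((0, 2), (-2, 6)) = 4.4721 <-- minimum
d((0, 2), (10, -10)) = 15.6205
d((-9, -4), (-2, 6)) = 12.2066
d((-9, -4), (10, -10)) = 19.9249
d((-2, 6), (10, -10)) = 20.0

Closest pair: (0, 2) and (-2, 6) with distance 4.4721

The closest pair is (0, 2) and (-2, 6) with Euclidean distance 4.4721. For 4 points, brute-force pairwise comparison is shown above. For large n, the divide-and-conquer algorithm (sort by x, recurse on halves, check the dividing strip) achieves O(n log n).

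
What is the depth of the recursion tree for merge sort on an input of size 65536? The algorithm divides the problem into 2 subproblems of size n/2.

For divide and conquer with division factor 2:

Problem sizes at each level:
Level 0: 65536
Level 1: 32768
Level 2: 16384
Level 3: 8192
Level 4: 4096
Level 5: 2048
Level 6: 1024
Level 7: 512
Level 8: 256
Level 9: 128
Level 10: 64
Level 11: 32
Level 12: 16
Level 13: 8
Level 14: 4
Level 15: 2
Level 16: 1

The root is level 0 and the size-1 base case is level 16 (the tree spans levels 0 through 16, i.e. 17 levels counting the root), so the depth is the number of divisions: log_2(65536) = 16

The recursion tree depth is log_2(65536) = 16. At each level, the problem size is divided by 2, so it takes 16 divisions to reduce to a base case of size 1. The algorithm makes 2 recursive calls at each level.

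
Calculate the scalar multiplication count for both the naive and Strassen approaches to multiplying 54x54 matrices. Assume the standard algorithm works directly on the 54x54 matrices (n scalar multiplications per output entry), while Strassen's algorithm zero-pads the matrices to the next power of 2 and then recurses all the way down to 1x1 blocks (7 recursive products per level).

Matrix multiplication for 54x54 matrices:

Strassen's algorithm requires power-of-2 dimensions. Pad 54x54 to 64x64 (next power of 2).

Standard algorithm: 54^3 = 157464 multiplications
Strassen's algorithm: 7^(log2(64)) = 7^6 = 117649 multiplications
Savings: 157464 - 117649 = 39815 multiplications

Standard: 157464 multiplications (54^3). Strassen: 117649 multiplications (7^6, after padding to 64x64). Strassen reduces 8 recursive multiplications to 7 at each level.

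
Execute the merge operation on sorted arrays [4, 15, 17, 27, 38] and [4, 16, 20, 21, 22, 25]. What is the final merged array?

Merging process:

Compare 4 vs 4: take 4 from left. Merged: [4]
Compare 15 vs 4: take 4 from right. Merged: [4, 4]
Compare 15 vs 16: take 15 from left. Merged: [4, 4, 15]
Compare 17 vs 16: take 16 from right. Merged: [4, 4, 15, 16]
Compare 17 vs 20: take 17 from left. Merged: [4, 4, 15, 16, 17]
Compare 27 vs 20: take 20 from right. Merged: [4, 4, 15, 16, 17, 20]
Compare 27 vs 21: take 21 from right. Merged: [4, 4, 15, 16, 17, 20, 21]
Compare 27 vs 22: take 22 from right. Merged: [4, 4, 15, 16, 17, 20, 21, 22]
Compare 27 vs 25: take 25 from right. Merged: [4, 4, 15, 16, 17, 20, 21, 22, 25]
Append remaining from left: [27, 38]. Merged: [4, 4, 15, 16, 17, 20, 21, 22, 25, 27, 38]

Final merged array: [4, 4, 15, 16, 17, 20, 21, 22, 25, 27, 38]
Total comparisons: 9

The merged array is [4, 4, 15, 16, 17, 20, 21, 22, 25, 27, 38], requiring 9 comparisons. The merge step runs in O(n) time where n is the total number of elements.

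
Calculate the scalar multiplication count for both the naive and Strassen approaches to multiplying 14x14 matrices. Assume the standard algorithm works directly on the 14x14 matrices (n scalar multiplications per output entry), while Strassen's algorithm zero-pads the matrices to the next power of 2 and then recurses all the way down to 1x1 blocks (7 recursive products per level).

Matrix multiplication for 14x14 matrices:

Strassen's algorithm requires power-of-2 dimensions. Pad 14x14 to 16x16 (next power of 2).

Standard algorithm: 14^3 = 2744 multiplications
Strassen's algorithm: 7^(log2(16)) = 7^4 = 2401 multiplications
Savings: 2744 - 2401 = 343 multiplications

Standard: 2744 multiplications (14^3). Strassen: 2401 multiplications (7^4, after padding to 16x16). Strassen reduces 8 recursive multiplications to 7 at each level.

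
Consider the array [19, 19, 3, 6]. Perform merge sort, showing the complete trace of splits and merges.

Merge sort trace:

Split: [19, 19, 3, 6] -> [19, 19] and [3, 6]
  Split: [19, 19] -> [19] and [19]
  Merge: [19] + [19] -> [19, 19]
  Split: [3, 6] -> [3] and [6]
  Merge: [3] + [6] -> [3, 6]
Merge: [19, 19] + [3, 6] -> [3, 6, 19, 19]

Final sorted array: [3, 6, 19, 19]

The merge sort proceeds by recursively splitting the array and merging sorted halves.
After all merges, the sorted array is [3, 6, 19, 19].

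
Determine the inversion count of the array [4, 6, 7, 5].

Finding inversions in [4, 6, 7, 5]:

(1, 3): arr[1]=6 > arr[3]=5
(2, 3): arr[2]=7 > arr[3]=5

Total inversions: 2

The array has 2 inversion(s): (1,3), (2,3). Each pair (i,j) satisfies i < j and arr[i] > arr[j].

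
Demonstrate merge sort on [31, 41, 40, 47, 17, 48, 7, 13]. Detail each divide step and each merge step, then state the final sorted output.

Merge sort trace:

Split: [31, 41, 40, 47, 17, 48, 7, 13] -> [31, 41, 40, 47] and [17, 48, 7, 13]
  Split: [31, 41, 40, 47] -> [31, 41] and [40, 47]
    Split: [31, 41] -> [31] and [41]
    Merge: [31] + [41] -> [31, 41]
    Split: [40, 47] -> [40] and [47]
    Merge: [40] + [47] -> [40, 47]
  Merge: [31, 41] + [40, 47] -> [31, 40, 41, 47]
  Split: [17, 48, 7, 13] -> [17, 48] and [7, 13]
    Split: [17, 48] -> [17] and [48]
    Merge: [17] + [48] -> [17, 48]
    Split: [7, 13] -> [7] and [13]
    Merge: [7] + [13] -> [7, 13]
  Merge: [17, 48] + [7, 13] -> [7, 13, 17, 48]
Merge: [31, 40, 41, 47] + [7, 13, 17, 48] -> [7, 13, 17, 31, 40, 41, 47, 48]

Final sorted array: [7, 13, 17, 31, 40, 41, 47, 48]

The merge sort proceeds by recursively splitting the array and merging sorted halves.
After all merges, the sorted array is [7, 13, 17, 31, 40, 41, 47, 48].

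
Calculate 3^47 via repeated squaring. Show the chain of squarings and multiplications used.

Computing 3^47 by squaring (build up from 3^1; each line after the first costs one multiplication):

3^1 = 3
3^2 = (3^1)^2 = 3^2 = 9
3^4 = (3^2)^2 = 9^2 = 81
3^5 = 3 * 3^4 = 3 * 81 = 243
3^10 = (3^5)^2 = 243^2 = 59049
3^11 = 3 * 3^10 = 3 * 59049 = 177147
3^22 = (3^11)^2 = 177147^2 = 31381059609
3^23 = 3 * 3^22 = 3 * 31381059609 = 94143178827
3^46 = (3^23)^2 = 94143178827^2 = 8862938119652501095929
3^47 = 3 * 3^46 = 3 * 8862938119652501095929 = 26588814358957503287787

Result: 26588814358957503287787
Multiplications needed: 9 (9 lines after 3^1)

3^47 = 26588814358957503287787. Using exponentiation by squaring, this requires 9 multiplications. The key idea: if the exponent is even, square the half-power; if odd, multiply by the base once.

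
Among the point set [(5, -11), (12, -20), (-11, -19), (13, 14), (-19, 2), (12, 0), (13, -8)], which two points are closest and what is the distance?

Computing all pairwise distances among 7 points:

d((5, -11), (12, -20)) = 11.4018
d((5, -11), (-11, -19)) = 17.8885
d((5, -11), (13, 14)) = 26.2488
d((5, -11), (-19, 2)) = 27.2947
d((5, -11), (12, 0)) = 13.0384
d((5, -11), (13, -8)) = 8.544
d((12, -20), (-11, -19)) = 23.0217
d((12, -20), (13, 14)) = 34.0147
d((12, -20), (-19, 2)) = 38.0132
d((12, -20), (12, 0)) = 20.0
d((12, -20), (13, -8)) = 12.0416
d((-11, -19), (13, 14)) = 40.8044
d((-11, -19), (-19, 2)) = 22.4722
d((-11, -19), (12, 0)) = 29.8329
d((-11, -19), (13, -8)) = 26.4008
d((13, 14), (-19, 2)) = 34.176
d((13, 14), (12, 0)) = 14.0357
d((13, 14), (13, -8)) = 22.0
d((-19, 2), (12, 0)) = 31.0644
d((-19, 2), (13, -8)) = 33.5261
d((12, 0), (13, -8)) = 8.0623 <-- minimum

Closest pair: (12, 0) and (13, -8) with distance 8.0623

The closest pair is (12, 0) and (13, -8) with Euclidean distance 8.0623. For 7 points, brute-force pairwise comparison is shown above. For large n, the divide-and-conquer algorithm (sort by x, recurse on halves, check the dividing strip) achieves O(n log n).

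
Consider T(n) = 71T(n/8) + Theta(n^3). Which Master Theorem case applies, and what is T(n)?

Master Theorem for T(n) = 71T(n/8) + O(n^3):

a = 71, b = 8, c = 3
log_b(a) = log_8(71) = 2.0499

Case 3: c = 3 > log_8(71) = 2.0499
T(n) = O(n^3) = O(n^3)

For T(n) = 71T(n/8) + O(n^3): log_8(71) = 2.0499. This is Case 3 of the Master Theorem (c > log_b(a), work dominated by root), giving O(n^3).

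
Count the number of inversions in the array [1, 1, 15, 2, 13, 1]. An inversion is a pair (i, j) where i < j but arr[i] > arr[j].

Finding inversions in [1, 1, 15, 2, 13, 1]:

(2, 3): arr[2]=15 > arr[3]=2
(2, 4): arr[2]=15 > arr[4]=13
(2, 5): arr[2]=15 > arr[5]=1
(3, 5): arr[3]=2 > arr[5]=1
(4, 5): arr[4]=13 > arr[5]=1

Total inversions: 5

The array has 5 inversion(s): (2,3), (2,4), (2,5), (3,5), (4,5). Each pair (i,j) satisfies i < j and arr[i] > arr[j].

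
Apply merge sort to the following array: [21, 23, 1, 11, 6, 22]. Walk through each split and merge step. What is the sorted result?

Merge sort trace:

Split: [21, 23, 1, 11, 6, 22] -> [21, 23, 1] and [11, 6, 22]
  Split: [21, 23, 1] -> [21] and [23, 1]
    Split: [23, 1] -> [23] and [1]
    Merge: [23] + [1] -> [1, 23]
  Merge: [21] + [1, 23] -> [1, 21, 23]
  Split: [11, 6, 22] -> [11] and [6, 22]
    Split: [6, 22] -> [6] and [22]
    Merge: [6] + [22] -> [6, 22]
  Merge: [11] + [6, 22] -> [6, 11, 22]
Merge: [1, 21, 23] + [6, 11, 22] -> [1, 6, 11, 21, 22, 23]

Final sorted array: [1, 6, 11, 21, 22, 23]

The merge sort proceeds by recursively splitting the array and merging sorted halves.
After all merges, the sorted array is [1, 6, 11, 21, 22, 23].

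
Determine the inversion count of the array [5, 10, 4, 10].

Finding inversions in [5, 10, 4, 10]:

(0, 2): arr[0]=5 > arr[2]=4
(1, 2): arr[1]=10 > arr[2]=4

Total inversions: 2

The array has 2 inversion(s): (0,2), (1,2). Each pair (i,j) satisfies i < j and arr[i] > arr[j].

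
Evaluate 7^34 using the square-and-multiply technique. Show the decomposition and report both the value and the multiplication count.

Computing 7^34 by squaring (build up from 7^1; each line after the first costs one multiplication):

7^1 = 7
7^2 = (7^1)^2 = 7^2 = 49
7^4 = (7^2)^2 = 49^2 = 2401
7^8 = (7^4)^2 = 2401^2 = 5764801
7^16 = (7^8)^2 = 5764801^2 = 33232930569601
7^17 = 7 * 7^16 = 7 * 33232930569601 = 232630513987207
7^34 = (7^17)^2 = 232630513987207^2 = 54116956037952111668959660849

Result: 54116956037952111668959660849
Multiplications needed: 6 (6 lines after 7^1)

7^34 = 54116956037952111668959660849. Using exponentiation by squaring, this requires 6 multiplications. The key idea: if the exponent is even, square the half-power; if odd, multiply by the base once.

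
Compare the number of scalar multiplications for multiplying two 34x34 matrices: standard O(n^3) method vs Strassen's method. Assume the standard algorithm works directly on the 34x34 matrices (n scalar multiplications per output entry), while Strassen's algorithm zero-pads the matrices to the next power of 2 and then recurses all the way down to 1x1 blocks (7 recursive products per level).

Matrix multiplication for 34x34 matrices:

Strassen's algorithm requires power-of-2 dimensions. Pad 34x34 to 64x64 (next power of 2).

Standard algorithm: 34^3 = 39304 multiplications
Strassen's algorithm: 7^(log2(64)) = 7^6 = 117649 multiplications
Difference: 39304 - 117649 = -78345 (Strassen uses MORE here due to padding overhead — for small or just-over-power-of-2 n, padding can outweigh the per-level savings)

Standard: 39304 multiplications (34^3). Strassen: 117649 multiplications (7^6, after padding to 64x64). Strassen reduces 8 recursive multiplications to 7 at each level.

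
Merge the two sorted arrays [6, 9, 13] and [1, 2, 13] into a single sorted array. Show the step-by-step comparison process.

Merging process:

Compare 6 vs 1: take 1 from right. Merged: [1]
Compare 6 vs 2: take 2 from right. Merged: [1, 2]
Compare 6 vs 13: take 6 from left. Merged: [1, 2, 6]
Compare 9 vs 13: take 9 from left. Merged: [1, 2, 6, 9]
Compare 13 vs 13: take 13 from left. Merged: [1, 2, 6, 9, 13]
Append remaining from right: [13]. Merged: [1, 2, 6, 9, 13, 13]

Final merged array: [1, 2, 6, 9, 13, 13]
Total comparisons: 5

The merged array is [1, 2, 6, 9, 13, 13], requiring 5 comparisons. The merge step runs in O(n) time where n is the total number of elements.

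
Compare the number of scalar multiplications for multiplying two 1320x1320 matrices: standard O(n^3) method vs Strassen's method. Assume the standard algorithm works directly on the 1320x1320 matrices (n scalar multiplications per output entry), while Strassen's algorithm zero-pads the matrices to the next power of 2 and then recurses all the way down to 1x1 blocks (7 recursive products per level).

Matrix multiplication for 1320x1320 matrices:

Strassen's algorithm requires power-of-2 dimensions. Pad 1320x1320 to 2048x2048 (next power of 2).

Standard algorithm: 1320^3 = 2299968000 multiplications
Strassen's algorithm: 7^(log2(2048)) = 7^11 = 1977326743 multiplications
Savings: 2299968000 - 1977326743 = 322641257 multiplications

Standard: 2299968000 multiplications (1320^3). Strassen: 1977326743 multiplications (7^11, after padding to 2048x2048). Strassen reduces 8 recursive multiplications to 7 at each level.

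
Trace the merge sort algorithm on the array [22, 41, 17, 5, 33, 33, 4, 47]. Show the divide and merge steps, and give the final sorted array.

Merge sort trace:

Split: [22, 41, 17, 5, 33, 33, 4, 47] -> [22, 41, 17, 5] and [33, 33, 4, 47]
  Split: [22, 41, 17, 5] -> [22, 41] and [17, 5]
    Split: [22, 41] -> [22] and [41]
    Merge: [22] + [41] -> [22, 41]
    Split: [17, 5] -> [17] and [5]
    Merge: [17] + [5] -> [5, 17]
  Merge: [22, 41] + [5, 17] -> [5, 17, 22, 41]
  Split: [33, 33, 4, 47] -> [33, 33] and [4, 47]
    Split: [33, 33] -> [33] and [33]
    Merge: [33] + [33] -> [33, 33]
    Split: [4, 47] -> [4] and [47]
    Merge: [4] + [47] -> [4, 47]
  Merge: [33, 33] + [4, 47] -> [4, 33, 33, 47]
Merge: [5, 17, 22, 41] + [4, 33, 33, 47] -> [4, 5, 17, 22, 33, 33, 41, 47]

Final sorted array: [4, 5, 17, 22, 33, 33, 41, 47]

The merge sort proceeds by recursively splitting the array and merging sorted halves.
After all merges, the sorted array is [4, 5, 17, 22, 33, 33, 41, 47].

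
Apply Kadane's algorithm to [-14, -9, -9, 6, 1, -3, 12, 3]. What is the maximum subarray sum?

Using Kadane's algorithm on [-14, -9, -9, 6, 1, -3, 12, 3]:

Scanning through the array:
Position 1 (value -9): max_ending_here = -9, max_so_far = -9
Position 2 (value -9): max_ending_here = -9, max_so_far = -9
Position 3 (value 6): max_ending_here = 6, max_so_far = 6
Position 4 (value 1): max_ending_here = 7, max_so_far = 7
Position 5 (value -3): max_ending_here = 4, max_so_far = 7
Position 6 (value 12): max_ending_here = 16, max_so_far = 16
Position 7 (value 3): max_ending_here = 19, max_so_far = 19

Maximum subarray: [6, 1, -3, 12, 3]
Maximum sum: 19

The maximum subarray is [6, 1, -3, 12, 3] with sum 19. This subarray runs from index 3 to index 7.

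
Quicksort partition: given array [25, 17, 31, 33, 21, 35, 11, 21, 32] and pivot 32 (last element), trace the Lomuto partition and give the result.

Lomuto partition with pivot = 32:

Initial array: [25, 17, 31, 33, 21, 35, 11, 21, 32]

arr[0]=25 <= 32: swap with position 0, array becomes [25, 17, 31, 33, 21, 35, 11, 21, 32]
arr[1]=17 <= 32: swap with position 1, array becomes [25, 17, 31, 33, 21, 35, 11, 21, 32]
arr[2]=31 <= 32: swap with position 2, array becomes [25, 17, 31, 33, 21, 35, 11, 21, 32]
arr[3]=33 > 32: no swap
arr[4]=21 <= 32: swap with position 3, array becomes [25, 17, 31, 21, 33, 35, 11, 21, 32]
arr[5]=35 > 32: no swap
arr[6]=11 <= 32: swap with position 4, array becomes [25, 17, 31, 21, 11, 35, 33, 21, 32]
arr[7]=21 <= 32: swap with position 5, array becomes [25, 17, 31, 21, 11, 21, 33, 35, 32]

Place pivot at position 6: [25, 17, 31, 21, 11, 21, 32, 35, 33]
Pivot position: 6

After partitioning with pivot 32, the array becomes [25, 17, 31, 21, 11, 21, 32, 35, 33]. The pivot is placed at index 6. All elements to the left of the pivot are <= 32, and all elements to the right are > 32.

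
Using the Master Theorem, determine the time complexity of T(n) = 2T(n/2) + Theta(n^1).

Master Theorem for T(n) = 2T(n/2) + O(n^1):

a = 2, b = 2, c = 1
log_b(a) = log_2(2) = 1.0000

Case 2: c = 1 = log_2(2) = 1.0000
T(n) = O(n^1 log n) = O(n log n)

For T(n) = 2T(n/2) + O(n^1): log_2(2) = 1.0000. This is Case 2 of the Master Theorem (c = log_b(a), equal work at all levels), giving O(n log n).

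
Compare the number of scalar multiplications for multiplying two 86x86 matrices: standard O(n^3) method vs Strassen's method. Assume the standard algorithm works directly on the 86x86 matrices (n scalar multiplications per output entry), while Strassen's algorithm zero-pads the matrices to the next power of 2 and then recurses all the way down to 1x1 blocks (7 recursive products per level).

Matrix multiplication for 86x86 matrices:

Strassen's algorithm requires power-of-2 dimensions. Pad 86x86 to 128x128 (next power of 2).

Standard algorithm: 86^3 = 636056 multiplications
Strassen's algorithm: 7^(log2(128)) = 7^7 = 823543 multiplications
Difference: 636056 - 823543 = -187487 (Strassen uses MORE here due to padding overhead — for small or just-over-power-of-2 n, padding can outweigh the per-level savings)

Standard: 636056 multiplications (86^3). Strassen: 823543 multiplications (7^7, after padding to 128x128). Strassen reduces 8 recursive multiplications to 7 at each level.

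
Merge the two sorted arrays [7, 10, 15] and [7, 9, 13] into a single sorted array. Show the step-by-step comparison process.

Merging process:

Compare 7 vs 7: take 7 from left. Merged: [7]
Compare 10 vs 7: take 7 from right. Merged: [7, 7]
Compare 10 vs 9: take 9 from right. Merged: [7, 7, 9]
Compare 10 vs 13: take 10 from left. Merged: [7, 7, 9, 10]
Compare 15 vs 13: take 13 from right. Merged: [7, 7, 9, 10, 13]
Append remaining from left: [15]. Merged: [7, 7, 9, 10, 13, 15]

Final merged array: [7, 7, 9, 10, 13, 15]
Total comparisons: 5

The merged array is [7, 7, 9, 10, 13, 15], requiring 5 comparisons. The merge step runs in O(n) time where n is the total number of elements.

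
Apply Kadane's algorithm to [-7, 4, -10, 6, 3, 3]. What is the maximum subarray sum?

Using Kadane's algorithm on [-7, 4, -10, 6, 3, 3]:

Scanning through the array:
Position 1 (value 4): max_ending_here = 4, max_so_far = 4
Position 2 (value -10): max_ending_here = -6, max_so_far = 4
Position 3 (value 6): max_ending_here = 6, max_so_far = 6
Position 4 (value 3): max_ending_here = 9, max_so_far = 9
Position 5 (value 3): max_ending_here = 12, max_so_far = 12

Maximum subarray: [6, 3, 3]
Maximum sum: 12

The maximum subarray is [6, 3, 3] with sum 12. This subarray runs from index 3 to index 5.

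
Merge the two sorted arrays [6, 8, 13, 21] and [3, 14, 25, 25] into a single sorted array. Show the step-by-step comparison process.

Merging process:

Compare 6 vs 3: take 3 from right. Merged: [3]
Compare 6 vs 14: take 6 from left. Merged: [3, 6]
Compare 8 vs 14: take 8 from left. Merged: [3, 6, 8]
Compare 13 vs 14: take 13 from left. Merged: [3, 6, 8, 13]
Compare 21 vs 14: take 14 from right. Merged: [3, 6, 8, 13, 14]
Compare 21 vs 25: take 21 from left. Merged: [3, 6, 8, 13, 14, 21]
Append remaining from right: [25, 25]. Merged: [3, 6, 8, 13, 14, 21, 25, 25]

Final merged array: [3, 6, 8, 13, 14, 21, 25, 25]
Total comparisons: 6

The merged array is [3, 6, 8, 13, 14, 21, 25, 25], requiring 6 comparisons. The merge step runs in O(n) time where n is the total number of elements.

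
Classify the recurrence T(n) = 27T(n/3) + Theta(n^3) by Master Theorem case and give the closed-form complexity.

Master Theorem for T(n) = 27T(n/3) + O(n^3):

a = 27, b = 3, c = 3
log_b(a) = log_3(27) = 3.0000

Case 2: c = 3 = log_3(27) = 3.0000
T(n) = O(n^3 log n) = O(n^3 log n)

For T(n) = 27T(n/3) + O(n^3): log_3(27) = 3.0000. This is Case 2 of the Master Theorem (c = log_b(a), equal work at all levels), giving O(n^3 log n).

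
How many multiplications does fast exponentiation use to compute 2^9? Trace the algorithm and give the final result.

Computing 2^9 by squaring (build up from 2^1; each line after the first costs one multiplication):

2^1 = 2
2^2 = (2^1)^2 = 2^2 = 4
2^4 = (2^2)^2 = 4^2 = 16
2^8 = (2^4)^2 = 16^2 = 256
2^9 = 2 * 2^8 = 2 * 256 = 512

Result: 512
Multiplications needed: 4 (4 lines after 2^1)

2^9 = 512. Using exponentiation by squaring, this requires 4 multiplications. The key idea: if the exponent is even, square the half-power; if odd, multiply by the base once.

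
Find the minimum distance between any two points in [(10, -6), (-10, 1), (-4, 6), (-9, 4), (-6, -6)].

Computing all pairwise distances among 5 points:

d((10, -6), (-10, 1)) = 21.1896
d((10, -6), (-4, 6)) = 18.4391
d((10, -6), (-9, 4)) = 21.4709
d((10, -6), (-6, -6)) = 16.0
d((-10, 1), (-4, 6)) = 7.8102
d((-10, 1), (-9, 4)) = 3.1623 <-- minimum
d((-10, 1), (-6, -6)) = 8.0623
d((-4, 6), (-9, 4)) = 5.3852
d((-4, 6), (-6, -6)) = 12.1655
d((-9, 4), (-6, -6)) = 10.4403

Closest pair: (-10, 1) and (-9, 4) with distance 3.1623

The closest pair is (-10, 1) and (-9, 4) with Euclidean distance 3.1623. For 5 points, brute-force pairwise comparison is shown above. For large n, the divide-and-conquer algorithm (sort by x, recurse on halves, check the dividing strip) achieves O(n log n).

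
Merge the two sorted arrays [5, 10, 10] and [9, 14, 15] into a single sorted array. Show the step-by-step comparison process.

Merging process:

Compare 5 vs 9: take 5 from left. Merged: [5]
Compare 10 vs 9: take 9 from right. Merged: [5, 9]
Compare 10 vs 14: take 10 from left. Merged: [5, 9, 10]
Compare 10 vs 14: take 10 from left. Merged: [5, 9, 10, 10]
Append remaining from right: [14, 15]. Merged: [5, 9, 10, 10, 14, 15]

Final merged array: [5, 9, 10, 10, 14, 15]
Total comparisons: 4

The merged array is [5, 9, 10, 10, 14, 15], requiring 4 comparisons. The merge step runs in O(n) time where n is the total number of elements.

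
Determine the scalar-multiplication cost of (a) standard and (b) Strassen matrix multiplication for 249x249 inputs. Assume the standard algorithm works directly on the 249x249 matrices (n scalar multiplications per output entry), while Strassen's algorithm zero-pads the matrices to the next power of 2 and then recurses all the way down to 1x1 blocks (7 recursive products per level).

Matrix multiplication for 249x249 matrices:

Strassen's algorithm requires power-of-2 dimensions. Pad 249x249 to 256x256 (next power of 2).

Standard algorithm: 249^3 = 15438249 multiplications
Strassen's algorithm: 7^(log2(256)) = 7^8 = 5764801 multiplications
Savings: 15438249 - 5764801 = 9673448 multiplications

Standard: 15438249 multiplications (249^3). Strassen: 5764801 multiplications (7^8, after padding to 256x256). Strassen reduces 8 recursive multiplications to 7 at each level.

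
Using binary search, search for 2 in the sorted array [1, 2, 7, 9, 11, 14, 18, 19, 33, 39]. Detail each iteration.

Binary search for 2 in [1, 2, 7, 9, 11, 14, 18, 19, 33, 39]:

lo=0, hi=9, mid=4, arr[mid]=11 -> 11 > 2, search left half
lo=0, hi=3, mid=1, arr[mid]=2 -> Found target at index 1!

Binary search finds 2 at index 1 after 2 comparisons. The search repeatedly halves the search space by comparing with the middle element.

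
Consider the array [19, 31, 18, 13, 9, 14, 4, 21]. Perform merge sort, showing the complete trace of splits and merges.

Merge sort trace:

Split: [19, 31, 18, 13, 9, 14, 4, 21] -> [19, 31, 18, 13] and [9, 14, 4, 21]
  Split: [19, 31, 18, 13] -> [19, 31] and [18, 13]
    Split: [19, 31] -> [19] and [31]
    Merge: [19] + [31] -> [19, 31]
    Split: [18, 13] -> [18] and [13]
    Merge: [18] + [13] -> [13, 18]
  Merge: [19, 31] + [13, 18] -> [13, 18, 19, 31]
  Split: [9, 14, 4, 21] -> [9, 14] and [4, 21]
    Split: [9, 14] -> [9] and [14]
    Merge: [9] + [14] -> [9, 14]
    Split: [4, 21] -> [4] and [21]
    Merge: [4] + [21] -> [4, 21]
  Merge: [9, 14] + [4, 21] -> [4, 9, 14, 21]
Merge: [13, 18, 19, 31] + [4, 9, 14, 21] -> [4, 9, 13, 14, 18, 19, 21, 31]

Final sorted array: [4, 9, 13, 14, 18, 19, 21, 31]

The merge sort proceeds by recursively splitting the array and merging sorted halves.
After all merges, the sorted array is [4, 9, 13, 14, 18, 19, 21, 31].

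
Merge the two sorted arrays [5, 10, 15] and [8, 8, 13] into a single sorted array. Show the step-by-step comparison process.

Merging process:

Compare 5 vs 8: take 5 from left. Merged: [5]
Compare 10 vs 8: take 8 from right. Merged: [5, 8]
Compare 10 vs 8: take 8 from right. Merged: [5, 8, 8]
Compare 10 vs 13: take 10 from left. Merged: [5, 8, 8, 10]
Compare 15 vs 13: take 13 from right. Merged: [5, 8, 8, 10, 13]
Append remaining from left: [15]. Merged: [5, 8, 8, 10, 13, 15]

Final merged array: [5, 8, 8, 10, 13, 15]
Total comparisons: 5

The merged array is [5, 8, 8, 10, 13, 15], requiring 5 comparisons. The merge step runs in O(n) time where n is the total number of elements.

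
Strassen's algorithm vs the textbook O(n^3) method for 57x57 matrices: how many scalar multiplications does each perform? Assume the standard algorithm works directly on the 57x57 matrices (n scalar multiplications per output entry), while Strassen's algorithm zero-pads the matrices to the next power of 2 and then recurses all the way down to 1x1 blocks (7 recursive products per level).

Matrix multiplication for 57x57 matrices:

Strassen's algorithm requires power-of-2 dimensions. Pad 57x57 to 64x64 (next power of 2).

Standard algorithm: 57^3 = 185193 multiplications
Strassen's algorithm: 7^(log2(64)) = 7^6 = 117649 multiplications
Savings: 185193 - 117649 = 67544 multiplications

Standard: 185193 multiplications (57^3). Strassen: 117649 multiplications (7^6, after padding to 64x64). Strassen reduces 8 recursive multiplications to 7 at each level.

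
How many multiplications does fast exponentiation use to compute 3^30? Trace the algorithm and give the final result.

Computing 3^30 by squaring (build up from 3^1; each line after the first costs one multiplication):

3^1 = 3
3^2 = (3^1)^2 = 3^2 = 9
3^3 = 3 * 3^2 = 3 * 9 = 27
3^6 = (3^3)^2 = 27^2 = 729
3^7 = 3 * 3^6 = 3 * 729 = 2187
3^14 = (3^7)^2 = 2187^2 = 4782969
3^15 = 3 * 3^14 = 3 * 4782969 = 14348907
3^30 = (3^15)^2 = 14348907^2 = 205891132094649

Result: 205891132094649
Multiplications needed: 7 (7 lines after 3^1)

3^30 = 205891132094649. Using exponentiation by squaring, this requires 7 multiplications. The key idea: if the exponent is even, square the half-power; if odd, multiply by the base once.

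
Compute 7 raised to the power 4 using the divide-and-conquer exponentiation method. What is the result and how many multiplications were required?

Computing 7^4 by squaring (build up from 7^1; each line after the first costs one multiplication):

7^1 = 7
7^2 = (7^1)^2 = 7^2 = 49
7^4 = (7^2)^2 = 49^2 = 2401

Result: 2401
Multiplications needed: 2 (2 lines after 7^1)

7^4 = 2401. Using exponentiation by squaring, this requires 2 multiplications. The key idea: if the exponent is even, square the half-power; if odd, multiply by the base once.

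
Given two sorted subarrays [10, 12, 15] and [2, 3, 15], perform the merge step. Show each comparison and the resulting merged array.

Merging process:

Compare 10 vs 2: take 2 from right. Merged: [2]
Compare 10 vs 3: take 3 from right. Merged: [2, 3]
Compare 10 vs 15: take 10 from left. Merged: [2, 3, 10]
Compare 12 vs 15: take 12 from left. Merged: [2, 3, 10, 12]
Compare 15 vs 15: take 15 from left. Merged: [2, 3, 10, 12, 15]
Append remaining from right: [15]. Merged: [2, 3, 10, 12, 15, 15]

Final merged array: [2, 3, 10, 12, 15, 15]
Total comparisons: 5

The merged array is [2, 3, 10, 12, 15, 15], requiring 5 comparisons. The merge step runs in O(n) time where n is the total number of elements.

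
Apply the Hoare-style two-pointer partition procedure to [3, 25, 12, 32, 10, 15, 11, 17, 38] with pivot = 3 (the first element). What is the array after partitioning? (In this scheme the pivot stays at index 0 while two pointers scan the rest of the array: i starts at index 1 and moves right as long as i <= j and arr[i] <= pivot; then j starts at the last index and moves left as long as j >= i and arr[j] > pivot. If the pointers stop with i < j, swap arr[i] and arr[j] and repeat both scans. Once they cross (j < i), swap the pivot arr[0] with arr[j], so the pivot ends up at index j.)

Hoare-style two-pointer partition with pivot = 3:

Initial array: [3, 25, 12, 32, 10, 15, 11, 17, 38]

Pointers start at i = 1, j = 8.
i ends at 1, j ends at 0: the pointers have crossed (j < i), so scanning stops.

j = 0, so swapping arr[0] with arr[j] leaves the pivot at position 0: [3, 25, 12, 32, 10, 15, 11, 17, 38]
Pivot position: 0

After partitioning with pivot 3, the array becomes [3, 25, 12, 32, 10, 15, 11, 17, 38]. The pivot is placed at index 0. All elements to the left of the pivot are <= 3, and all elements to the right are > 3.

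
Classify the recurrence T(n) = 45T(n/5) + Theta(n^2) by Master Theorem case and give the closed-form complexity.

Master Theorem for T(n) = 45T(n/5) + O(n^2):

a = 45, b = 5, c = 2
log_b(a) = log_5(45) = 2.3652

Case 1: c = 2 < log_5(45) = 2.3652
T(n) = O(n^(log_5 45))

For T(n) = 45T(n/5) + O(n^2): log_5(45) = 2.3652. This is Case 1 of the Master Theorem (c < log_b(a), work dominated by leaves), giving O(n^(log_5 45)).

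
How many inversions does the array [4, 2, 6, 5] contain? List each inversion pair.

Finding inversions in [4, 2, 6, 5]:

(0, 1): arr[0]=4 > arr[1]=2
(2, 3): arr[2]=6 > arr[3]=5

Total inversions: 2

The array has 2 inversion(s): (0,1), (2,3). Each pair (i,j) satisfies i < j and arr[i] > arr[j].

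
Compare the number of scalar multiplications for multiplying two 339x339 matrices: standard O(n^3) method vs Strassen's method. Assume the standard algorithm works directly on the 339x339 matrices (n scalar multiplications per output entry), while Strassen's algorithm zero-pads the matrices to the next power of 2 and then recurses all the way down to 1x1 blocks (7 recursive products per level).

Matrix multiplication for 339x339 matrices:

Strassen's algorithm requires power-of-2 dimensions. Pad 339x339 to 512x512 (next power of 2).

Standard algorithm: 339^3 = 38958219 multiplications
Strassen's algorithm: 7^(log2(512)) = 7^9 = 40353607 multiplications
Difference: 38958219 - 40353607 = -1395388 (Strassen uses MORE here due to padding overhead — for small or just-over-power-of-2 n, padding can outweigh the per-level savings)

Standard: 38958219 multiplications (339^3). Strassen: 40353607 multiplications (7^9, after padding to 512x512). Strassen reduces 8 recursive multiplications to 7 at each level.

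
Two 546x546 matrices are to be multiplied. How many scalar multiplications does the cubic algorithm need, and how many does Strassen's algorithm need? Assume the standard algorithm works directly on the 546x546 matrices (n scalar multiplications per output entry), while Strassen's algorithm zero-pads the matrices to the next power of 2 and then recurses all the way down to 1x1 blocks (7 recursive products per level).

Matrix multiplication for 546x546 matrices:

Strassen's algorithm requires power-of-2 dimensions. Pad 546x546 to 1024x1024 (next power of 2).

Standard algorithm: 546^3 = 162771336 multiplications
Strassen's algorithm: 7^(log2(1024)) = 7^10 = 282475249 multiplications
Difference: 162771336 - 282475249 = -119703913 (Strassen uses MORE here due to padding overhead — for small or just-over-power-of-2 n, padding can outweigh the per-level savings)

Standard: 162771336 multiplications (546^3). Strassen: 282475249 multiplications (7^10, after padding to 1024x1024). Strassen reduces 8 recursive multiplications to 7 at each level.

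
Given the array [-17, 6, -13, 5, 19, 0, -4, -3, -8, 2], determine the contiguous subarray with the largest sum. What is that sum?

Using Kadane's algorithm on [-17, 6, -13, 5, 19, 0, -4, -3, -8, 2]:

Scanning through the array:
Position 1 (value 6): max_ending_here = 6, max_so_far = 6
Position 2 (value -13): max_ending_here = -7, max_so_far = 6
Position 3 (value 5): max_ending_here = 5, max_so_far = 6
Position 4 (value 19): max_ending_here = 24, max_so_far = 24
Position 5 (value 0): max_ending_here = 24, max_so_far = 24
Position 6 (value -4): max_ending_here = 20, max_so_far = 24
Position 7 (value -3): max_ending_here = 17, max_so_far = 24
Position 8 (value -8): max_ending_here = 9, max_so_far = 24
Position 9 (value 2): max_ending_here = 11, max_so_far = 24

Maximum subarray: [5, 19]
Maximum sum: 24

The maximum subarray is [5, 19] with sum 24. This subarray runs from index 3 to index 4.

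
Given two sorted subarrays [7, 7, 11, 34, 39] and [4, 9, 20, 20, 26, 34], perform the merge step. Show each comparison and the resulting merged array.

Merging process:

Compare 7 vs 4: take 4 from right. Merged: [4]
Compare 7 vs 9: take 7 from left. Merged: [4, 7]
Compare 7 vs 9: take 7 from left. Merged: [4, 7, 7]
Compare 11 vs 9: take 9 from right. Merged: [4, 7, 7, 9]
Compare 11 vs 20: take 11 from left. Merged: [4, 7, 7, 9, 11]
Compare 34 vs 20: take 20 from right. Merged: [4, 7, 7, 9, 11, 20]
Compare 34 vs 20: take 20 from right. Merged: [4, 7, 7, 9, 11, 20, 20]
Compare 34 vs 26: take 26 from right. Merged: [4, 7, 7, 9, 11, 20, 20, 26]
Compare 34 vs 34: take 34 from left. Merged: [4, 7, 7, 9, 11, 20, 20, 26, 34]
Compare 39 vs 34: take 34 from right. Merged: [4, 7, 7, 9, 11, 20, 20, 26, 34, 34]
Append remaining from left: [39]. Merged: [4, 7, 7, 9, 11, 20, 20, 26, 34, 34, 39]

Final merged array: [4, 7, 7, 9, 11, 20, 20, 26, 34, 34, 39]
Total comparisons: 10

The merged array is [4, 7, 7, 9, 11, 20, 20, 26, 34, 34, 39], requiring 10 comparisons. The merge step runs in O(n) time where n is the total number of elements.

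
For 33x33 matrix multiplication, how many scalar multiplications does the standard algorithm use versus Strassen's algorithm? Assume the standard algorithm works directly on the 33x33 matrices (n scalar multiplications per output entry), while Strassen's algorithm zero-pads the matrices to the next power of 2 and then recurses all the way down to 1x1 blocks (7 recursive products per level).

Matrix multiplication for 33x33 matrices:

Strassen's algorithm requires power-of-2 dimensions. Pad 33x33 to 64x64 (next power of 2).

Standard algorithm: 33^3 = 35937 multiplications
Strassen's algorithm: 7^(log2(64)) = 7^6 = 117649 multiplications
Difference: 35937 - 117649 = -81712 (Strassen uses MORE here due to padding overhead — for small or just-over-power-of-2 n, padding can outweigh the per-level savings)

Standard: 35937 multiplications (33^3). Strassen: 117649 multiplications (7^6, after padding to 64x64). Strassen reduces 8 recursive multiplications to 7 at each level.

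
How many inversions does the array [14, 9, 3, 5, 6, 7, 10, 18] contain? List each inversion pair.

Finding inversions in [14, 9, 3, 5, 6, 7, 10, 18]:

(0, 1): arr[0]=14 > arr[1]=9
(0, 2): arr[0]=14 > arr[2]=3
(0, 3): arr[0]=14 > arr[3]=5
(0, 4): arr[0]=14 > arr[4]=6
(0, 5): arr[0]=14 > arr[5]=7
(0, 6): arr[0]=14 > arr[6]=10
(1, 2): arr[1]=9 > arr[2]=3
(1, 3): arr[1]=9 > arr[3]=5
(1, 4): arr[1]=9 > arr[4]=6
(1, 5): arr[1]=9 > arr[5]=7

Total inversions: 10

The array has 10 inversion(s): (0,1), (0,2), (0,3), (0,4), (0,5), (0,6), (1,2), (1,3), (1,4), (1,5). Each pair (i,j) satisfies i < j and arr[i] > arr[j].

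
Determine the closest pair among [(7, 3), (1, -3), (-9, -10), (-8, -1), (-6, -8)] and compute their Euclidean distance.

Computing all pairwise distances among 5 points:

d((7, 3), (1, -3)) = 8.4853
d((7, 3), (-9, -10)) = 20.6155
d((7, 3), (-8, -1)) = 15.5242
d((7, 3), (-6, -8)) = 17.0294
d((1, -3), (-9, -10)) = 12.2066
d((1, -3), (-8, -1)) = 9.2195
d((1, -3), (-6, -8)) = 8.6023
d((-9, -10), (-8, -1)) = 9.0554
d((-9, -10), (-6, -8)) = 3.6056 <-- minimum
d((-8, -1), (-6, -8)) = 7.2801

Closest pair: (-9, -10) and (-6, -8) with distance 3.6056

The closest pair is (-9, -10) and (-6, -8) with Euclidean distance 3.6056. For 5 points, brute-force pairwise comparison is shown above. For large n, the divide-and-conquer algorithm (sort by x, recurse on halves, check the dividing strip) achieves O(n log n).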